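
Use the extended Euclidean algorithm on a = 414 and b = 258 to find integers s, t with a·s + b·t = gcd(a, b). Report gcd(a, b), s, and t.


Euclidean algorithm on (414, 258) — divide until remainder is 0:
  414 = 1 · 258 + 156
  258 = 1 · 156 + 102
  156 = 1 · 102 + 54
  102 = 1 · 54 + 48
  54 = 1 · 48 + 6
  48 = 8 · 6 + 0
gcd(414, 258) = 6.
Track Bezout coefficients alongside the remainders: start with r₀ = 414 = a·1 + b·0 (s = 1, t = 0) and r₁ = 258 = a·0 + b·1 (s = 0, t = 1); each new remainder r_{k+1} = r_{k-1} − q_k·r_k inherits s_{k+1} = s_{k-1} − q_k·s_k, t_{k+1} = t_{k-1} − q_k·t_k, so r_k = a·s_k + b·t_k at every step:
  q = 1: r = 156, s = 1 − 1·0 = 1, t = 0 − 1·1 = -1  (check: 414·1 + 258·(-1) = 156)
  q = 1: r = 102, s = 0 − 1·1 = -1, t = 1 − 1·(-1) = 2  (check: 414·(-1) + 258·2 = 102)
  q = 1: r = 54, s = 1 − 1·(-1) = 2, t = -1 − 1·2 = -3  (check: 414·2 + 258·(-3) = 54)
  q = 1: r = 48, s = -1 − 1·2 = -3, t = 2 − 1·(-3) = 5  (check: 414·(-3) + 258·5 = 48)
  q = 1: r = 6, s = 2 − 1·(-3) = 5, t = -3 − 1·5 = -8  (check: 414·5 + 258·(-8) = 6)
The row with r = 6 (the gcd) gives the Bezout coefficients s = 5, t = -8.
Result: 414 · (5) + 258 · (-8) = 6.

gcd(414, 258) = 6; s = 5, t = -8 (check: 414·5 + 258·(-8) = 6).


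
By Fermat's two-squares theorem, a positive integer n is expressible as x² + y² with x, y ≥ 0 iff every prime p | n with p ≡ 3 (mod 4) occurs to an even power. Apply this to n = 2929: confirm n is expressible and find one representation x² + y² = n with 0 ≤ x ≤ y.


Step 1: Factor n = 2929 = 29 · 101.
Step 2: Check the mod-4 condition on each prime factor: 29 ≡ 1 (mod 4), exponent 1; 101 ≡ 1 (mod 4), exponent 1.
All primes ≡ 3 (mod 4) appear to even exponent (or don't appear), so by the two-squares theorem n IS expressible as a sum of two squares.
Step 3: Build a representation. Here n = 29 · 101 is a product of primes ≡ 1 (mod 4). Each prime p ≡ 1 (mod 4) is itself a sum of two squares; find a² by testing p − a² for a perfect square:
  29: 29 − 1² = 28, 29 − 2² = 25 = 5² ⇒ 29 = 2² + 5².
  101: 101 − 1² = 100 = 10² ⇒ 101 = 1² + 10².
  Combine using the Brahmagupta–Fibonacci identity (a² + b²)(c² + d²) = (ac − bd)² + (ad + bc)² = (ac + bd)² + (ad − bc)²:
  29 · 101 = 2929: from (2² + 5²)(1² + 10²), take (2·1 − 5·10, 2·10 + 5·1) = (2 − 50, 20 + 5) = (-48, 25); dropping signs (only squares matter) gives (48, 25); check 48² + 25² = 2304 + 625 = 2929 ✓.
Step 4: Order so x ≤ y and verify: 25² + 48² = 625 + 2304 = 2929 = n. ✓

n = 2929 = 25² + 48² (one valid representation with x ≤ y).


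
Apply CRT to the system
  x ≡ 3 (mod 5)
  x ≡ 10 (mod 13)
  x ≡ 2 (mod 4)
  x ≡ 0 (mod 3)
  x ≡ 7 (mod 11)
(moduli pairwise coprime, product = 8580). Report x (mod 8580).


Product of moduli M = 5 · 13 · 4 · 3 · 11 = 8580.
Merge one congruence at a time:
  Start: x ≡ 3 (mod 5).
  Combine with x ≡ 10 (mod 13); new modulus lcm = 65.
    Write x = 3 + 5·t and substitute into x ≡ 10 (mod 13): 5·t ≡ 10 − 3 = 7 (mod 13).
    The inverse of 5 mod 13 is 8 (since 5·8 = 40 = 3·13 + 1), so t ≡ 8·7 = 56 ≡ 4 (mod 13).
    Then x = 3 + 5·4 = 23, valid modulo lcm(5, 13) = 65: x ≡ 23 (mod 65).
  Combine with x ≡ 2 (mod 4); new modulus lcm = 260.
    Write x = 23 + 65·t and substitute into x ≡ 2 (mod 4): 65·t ≡ 2 − 23 = -21 (mod 4).
    Reduce coefficients mod 4: 1·t ≡ 3 (mod 4).
    So t ≡ 3 (mod 4).
    Then x = 23 + 65·3 = 218, valid modulo lcm(65, 4) = 260: x ≡ 218 (mod 260).
  Combine with x ≡ 0 (mod 3); new modulus lcm = 780.
    Write x = 218 + 260·t and substitute into x ≡ 0 (mod 3): 260·t ≡ 0 − 218 = -218 (mod 3).
    Reduce coefficients mod 3: 2·t ≡ 1 (mod 3).
    The inverse of 2 mod 3 is 2 (since 2·2 = 4 = 1·3 + 1), so t ≡ 2·1 = 2 ≡ 2 (mod 3).
    Then x = 218 + 260·2 = 738, valid modulo lcm(260, 3) = 780: x ≡ 738 (mod 780).
  Combine with x ≡ 7 (mod 11); new modulus lcm = 8580.
    Write x = 738 + 780·t and substitute into x ≡ 7 (mod 11): 780·t ≡ 7 − 738 = -731 (mod 11).
    Reduce coefficients mod 11: 10·t ≡ 6 (mod 11).
    The inverse of 10 mod 11 is 10 (since 10·10 = 100 = 9·11 + 1), so t ≡ 10·6 = 60 ≡ 5 (mod 11).
    Then x = 738 + 780·5 = 4638, valid modulo lcm(780, 11) = 8580: x ≡ 4638 (mod 8580).
Verify against each original: 4638 mod 5 = 3, 4638 mod 13 = 10, 4638 mod 4 = 2, 4638 mod 3 = 0, 4638 mod 11 = 7.

x ≡ 4638 (mod 8580).


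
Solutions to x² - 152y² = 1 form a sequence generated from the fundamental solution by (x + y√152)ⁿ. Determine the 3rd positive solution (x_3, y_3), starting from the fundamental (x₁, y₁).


Step 1: Find the fundamental solution (x₁, y₁) of x² - 152y² = 1.
  Expand √152 as a continued fraction. a₀ = ⌊√152⌋ = 12; iterate m_{k+1} = d_k·a_k − m_k, d_{k+1} = (152 − m_{k+1}²)/d_k, a_{k+1} = ⌊(a₀ + m_{k+1})/d_{k+1}⌋ (starting m₀ = 0, d₀ = 1), with convergents p_k = a_k·p_{k-1} + p_{k-2}, q_k = a_k·q_{k-1} + q_{k-2} (p₋₁ = 1, q₋₁ = 0):
  k = 0: a₀ = 12; p₀/q₀ = 12/1; p₀² − 152·q₀² = 144 − 152 = -8.
  k = 1: m = 12, d = 8, a = ⌊(12 + 12)/8⌋ = 3; p/q = (3·12 + 1)/(3·1 + 0) = 37/3; p² − 152·q² = 1369 − 1368 = 1.
  The first convergent with p² − 152·q² = 1 gives the fundamental solution (x₁, y₁) = (37, 3).
Step 2: Apply the recurrence (x_{n+1}, y_{n+1}) = (x₁x_n + 152y₁y_n, x₁y_n + y₁x_n) repeatedly.
  From (x_1, y_1) = (37, 3): x_2 = 37·37 + 152·3·3 = 2737; y_2 = 37·3 + 3·37 = 222.
  From (x_2, y_2) = (2737, 222): x_3 = 37·2737 + 152·3·222 = 202501; y_3 = 37·222 + 3·2737 = 16425.
Step 3: Verify x_3² - 152·y_3² = 41006655001 - 41006655000 = 1 (should be 1). ✓

(x_1, y_1) = (37, 3); (x_3, y_3) = (202501, 16425).


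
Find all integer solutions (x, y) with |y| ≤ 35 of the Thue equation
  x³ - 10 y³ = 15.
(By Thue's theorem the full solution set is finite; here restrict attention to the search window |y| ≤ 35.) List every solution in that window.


The equation is x³ - 10y³ = 15. For fixed y, x³ = 10·y³ + 15, so a solution requires the RHS to be a perfect cube.
Strategy: iterate y from -35 to 35, compute RHS = 10·y³ + 15, and check whether it is a (positive or negative) perfect cube.
Check small values of y:
  y = 0: RHS = 15 is not a perfect cube.
  y = 1: RHS = 25 is not a perfect cube.
  y = -1: RHS = 5 is not a perfect cube.
  y = 2: RHS = 95 is not a perfect cube.
  y = -2: RHS = -65 is not a perfect cube.
  y = 3: RHS = 285 is not a perfect cube.
  y = -3: RHS = -255 is not a perfect cube.
Continuing the search up to |y| = 35 finds no solutions either.
No (x, y) in the scanned range satisfies the equation.

No integer solutions with |y| ≤ 35.


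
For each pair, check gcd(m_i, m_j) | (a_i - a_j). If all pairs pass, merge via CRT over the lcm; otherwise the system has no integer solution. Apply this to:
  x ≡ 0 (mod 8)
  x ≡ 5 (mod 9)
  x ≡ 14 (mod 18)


Moduli 8, 9, 18 are not pairwise coprime, so CRT works modulo lcm(m_i) when all pairwise compatibility conditions hold.
Pairwise compatibility: gcd(m_i, m_j) must divide a_i - a_j for every pair.
Merge one congruence at a time:
  Start: x ≡ 0 (mod 8).
  Combine with x ≡ 5 (mod 9): gcd(8, 9) = 1; 5 - 0 = 5, which IS divisible by 1, so compatible.
    Write x = 0 + 8·t and substitute into x ≡ 5 (mod 9): 8·t ≡ 5 − 0 = 5 (mod 9).
    The inverse of 8 mod 9 is 8 (since 8·8 = 64 = 7·9 + 1), so t ≡ 8·5 = 40 ≡ 4 (mod 9).
    Then x = 0 + 8·4 = 32, valid modulo lcm(8, 9) = 72: x ≡ 32 (mod 72).
  Combine with x ≡ 14 (mod 18): gcd(72, 18) = 18; 14 - 32 = -18, which IS divisible by 18, so compatible.
    Write x = 32 + 72·t and substitute into x ≡ 14 (mod 18): 72·t ≡ 14 − 32 = -18 (mod 18).
    Divide the congruence (and modulus) by g = 18: 4·t ≡ -1 (mod 1).
    Modulo 1 every t works; take t = 0.
    Then x = 32 + 72·0 = 32, valid modulo lcm(72, 18) = 72: x ≡ 32 (mod 72).
Verify: 32 mod 8 = 0, 32 mod 9 = 5, 32 mod 18 = 14.

x ≡ 32 (mod 72).


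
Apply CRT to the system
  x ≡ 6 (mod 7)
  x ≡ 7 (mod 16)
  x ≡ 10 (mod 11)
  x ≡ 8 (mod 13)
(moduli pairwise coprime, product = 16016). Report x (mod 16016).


Product of moduli M = 7 · 16 · 11 · 13 = 16016.
Merge one congruence at a time:
  Start: x ≡ 6 (mod 7).
  Combine with x ≡ 7 (mod 16); new modulus lcm = 112.
    Write x = 6 + 7·t and substitute into x ≡ 7 (mod 16): 7·t ≡ 7 − 6 = 1 (mod 16).
    The inverse of 7 mod 16 is 7 (since 7·7 = 49 = 3·16 + 1), so t ≡ 7·1 = 7 ≡ 7 (mod 16).
    Then x = 6 + 7·7 = 55, valid modulo lcm(7, 16) = 112: x ≡ 55 (mod 112).
  Combine with x ≡ 10 (mod 11); new modulus lcm = 1232.
    Write x = 55 + 112·t and substitute into x ≡ 10 (mod 11): 112·t ≡ 10 − 55 = -45 (mod 11).
    Reduce coefficients mod 11: 2·t ≡ 10 (mod 11).
    The inverse of 2 mod 11 is 6 (since 2·6 = 12 = 1·11 + 1), so t ≡ 6·10 = 60 ≡ 5 (mod 11).
    Then x = 55 + 112·5 = 615, valid modulo lcm(112, 11) = 1232: x ≡ 615 (mod 1232).
  Combine with x ≡ 8 (mod 13); new modulus lcm = 16016.
    Write x = 615 + 1232·t and substitute into x ≡ 8 (mod 13): 1232·t ≡ 8 − 615 = -607 (mod 13).
    Reduce coefficients mod 13: 10·t ≡ 4 (mod 13).
    The inverse of 10 mod 13 is 4 (since 10·4 = 40 = 3·13 + 1), so t ≡ 4·4 = 16 ≡ 3 (mod 13).
    Then x = 615 + 1232·3 = 4311, valid modulo lcm(1232, 13) = 16016: x ≡ 4311 (mod 16016).
Verify against each original: 4311 mod 7 = 6, 4311 mod 16 = 7, 4311 mod 11 = 10, 4311 mod 13 = 8.

x ≡ 4311 (mod 16016).


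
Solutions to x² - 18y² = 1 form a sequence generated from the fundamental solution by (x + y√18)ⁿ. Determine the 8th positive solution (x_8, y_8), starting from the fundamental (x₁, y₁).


Step 1: Find the fundamental solution (x₁, y₁) of x² - 18y² = 1.
  Expand √18 as a continued fraction. a₀ = ⌊√18⌋ = 4; iterate m_{k+1} = d_k·a_k − m_k, d_{k+1} = (18 − m_{k+1}²)/d_k, a_{k+1} = ⌊(a₀ + m_{k+1})/d_{k+1}⌋ (starting m₀ = 0, d₀ = 1), with convergents p_k = a_k·p_{k-1} + p_{k-2}, q_k = a_k·q_{k-1} + q_{k-2} (p₋₁ = 1, q₋₁ = 0):
  k = 0: a₀ = 4; p₀/q₀ = 4/1; p₀² − 18·q₀² = 16 − 18 = -2.
  k = 1: m = 4, d = 2, a = ⌊(4 + 4)/2⌋ = 4; p/q = (4·4 + 1)/(4·1 + 0) = 17/4; p² − 18·q² = 289 − 288 = 1.
  The first convergent with p² − 18·q² = 1 gives the fundamental solution (x₁, y₁) = (17, 4).
Step 2: Apply the recurrence (x_{n+1}, y_{n+1}) = (x₁x_n + 18y₁y_n, x₁y_n + y₁x_n) repeatedly.
  From (x_1, y_1) = (17, 4): x_2 = 17·17 + 18·4·4 = 577; y_2 = 17·4 + 4·17 = 136.
  From (x_2, y_2) = (577, 136): x_3 = 17·577 + 18·4·136 = 19601; y_3 = 17·136 + 4·577 = 4620.
  From (x_3, y_3) = (19601, 4620): x_4 = 17·19601 + 18·4·4620 = 665857; y_4 = 17·4620 + 4·19601 = 156944.
  From (x_4, y_4) = (665857, 156944): x_5 = 17·665857 + 18·4·156944 = 22619537; y_5 = 17·156944 + 4·665857 = 5331476.
  From (x_5, y_5) = (22619537, 5331476): x_6 = 17·22619537 + 18·4·5331476 = 768398401; y_6 = 17·5331476 + 4·22619537 = 181113240.
  From (x_6, y_6) = (768398401, 181113240): x_7 = 17·768398401 + 18·4·181113240 = 26102926097; y_7 = 17·181113240 + 4·768398401 = 6152518684.
  From (x_7, y_7) = (26102926097, 6152518684): x_8 = 17·26102926097 + 18·4·6152518684 = 886731088897; y_8 = 17·6152518684 + 4·26102926097 = 209004522016.
Step 3: Verify x_8² - 18·y_8² = 786292024016459316676609 - 786292024016459316676608 = 1 (should be 1). ✓

(x_1, y_1) = (17, 4); (x_8, y_8) = (886731088897, 209004522016).


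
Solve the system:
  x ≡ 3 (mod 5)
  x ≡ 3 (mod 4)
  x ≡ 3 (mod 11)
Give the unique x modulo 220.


Moduli 5, 4, 11 are pairwise coprime; by CRT there is a unique solution modulo M = 5 · 4 · 11 = 220.
Solve pairwise, accumulating the modulus:
  Start with x ≡ 3 (mod 5).
  Combine with x ≡ 3 (mod 4): since gcd(5, 4) = 1, we get a unique residue mod 20.
    Write x = 3 + 5·t and substitute into x ≡ 3 (mod 4): 5·t ≡ 3 − 3 = 0 (mod 4).
    Reduce coefficients mod 4: 1·t ≡ 0 (mod 4).
    So t ≡ 0 (mod 4).
    Then x = 3 + 5·0 = 3, valid modulo lcm(5, 4) = 20: x ≡ 3 (mod 20).
  Combine with x ≡ 3 (mod 11): since gcd(20, 11) = 1, we get a unique residue mod 220.
    Write x = 3 + 20·t and substitute into x ≡ 3 (mod 11): 20·t ≡ 3 − 3 = 0 (mod 11).
    Reduce coefficients mod 11: 9·t ≡ 0 (mod 11).
    The inverse of 9 mod 11 is 5 (since 9·5 = 45 = 4·11 + 1), so t ≡ 5·0 = 0 ≡ 0 (mod 11).
    Then x = 3 + 20·0 = 3, valid modulo lcm(20, 11) = 220: x ≡ 3 (mod 220).
Verify: 3 mod 5 = 3 ✓, 3 mod 4 = 3 ✓, 3 mod 11 = 3 ✓.

x ≡ 3 (mod 220).


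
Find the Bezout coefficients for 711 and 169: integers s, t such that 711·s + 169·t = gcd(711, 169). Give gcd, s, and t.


Euclidean algorithm on (711, 169) — divide until remainder is 0:
  711 = 4 · 169 + 35
  169 = 4 · 35 + 29
  35 = 1 · 29 + 6
  29 = 4 · 6 + 5
  6 = 1 · 5 + 1
  5 = 5 · 1 + 0
gcd(711, 169) = 1.
Track Bezout coefficients alongside the remainders: start with r₀ = 711 = a·1 + b·0 (s = 1, t = 0) and r₁ = 169 = a·0 + b·1 (s = 0, t = 1); each new remainder r_{k+1} = r_{k-1} − q_k·r_k inherits s_{k+1} = s_{k-1} − q_k·s_k, t_{k+1} = t_{k-1} − q_k·t_k, so r_k = a·s_k + b·t_k at every step:
  q = 4: r = 35, s = 1 − 4·0 = 1, t = 0 − 4·1 = -4  (check: 711·1 + 169·(-4) = 35)
  q = 4: r = 29, s = 0 − 4·1 = -4, t = 1 − 4·(-4) = 17  (check: 711·(-4) + 169·17 = 29)
  q = 1: r = 6, s = 1 − 1·(-4) = 5, t = -4 − 1·17 = -21  (check: 711·5 + 169·(-21) = 6)
  q = 4: r = 5, s = -4 − 4·5 = -24, t = 17 − 4·(-21) = 101  (check: 711·(-24) + 169·101 = 5)
  q = 1: r = 1, s = 5 − 1·(-24) = 29, t = -21 − 1·101 = -122  (check: 711·29 + 169·(-122) = 1)
The row with r = 1 (the gcd) gives the Bezout coefficients s = 29, t = -122.
Result: 711 · (29) + 169 · (-122) = 1.

gcd(711, 169) = 1; s = 29, t = -122 (check: 711·29 + 169·(-122) = 1).


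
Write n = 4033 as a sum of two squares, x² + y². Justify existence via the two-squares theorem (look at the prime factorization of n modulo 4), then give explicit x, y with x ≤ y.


Step 1: Factor n = 4033 = 37 · 109.
Step 2: Check the mod-4 condition on each prime factor: 37 ≡ 1 (mod 4), exponent 1; 109 ≡ 1 (mod 4), exponent 1.
All primes ≡ 3 (mod 4) appear to even exponent (or don't appear), so by the two-squares theorem n IS expressible as a sum of two squares.
Step 3: Build a representation. Here n = 37 · 109 is a product of primes ≡ 1 (mod 4). Each prime p ≡ 1 (mod 4) is itself a sum of two squares; find a² by testing p − a² for a perfect square:
  37: 37 − 1² = 36 = 6² ⇒ 37 = 1² + 6².
  109: 109 − 1² = 108, 109 − 2² = 105, 109 − 3² = 100 = 10² ⇒ 109 = 3² + 10².
  Combine using the Brahmagupta–Fibonacci identity (a² + b²)(c² + d²) = (ac − bd)² + (ad + bc)² = (ac + bd)² + (ad − bc)²:
  37 · 109 = 4033: from (1² + 6²)(3² + 10²), take (1·3 − 6·10, 1·10 + 6·3) = (3 − 60, 10 + 18) = (-57, 28); dropping signs (only squares matter) gives (57, 28); check 57² + 28² = 3249 + 784 = 4033 ✓.
Step 4: Order so x ≤ y and verify: 28² + 57² = 784 + 3249 = 4033 = n. ✓

n = 4033 = 28² + 57² (one valid representation with x ≤ y).


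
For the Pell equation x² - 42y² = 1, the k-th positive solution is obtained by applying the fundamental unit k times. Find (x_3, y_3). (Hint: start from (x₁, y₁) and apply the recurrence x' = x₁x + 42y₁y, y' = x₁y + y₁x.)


Step 1: Find the fundamental solution (x₁, y₁) of x² - 42y² = 1.
  Expand √42 as a continued fraction. a₀ = ⌊√42⌋ = 6; iterate m_{k+1} = d_k·a_k − m_k, d_{k+1} = (42 − m_{k+1}²)/d_k, a_{k+1} = ⌊(a₀ + m_{k+1})/d_{k+1}⌋ (starting m₀ = 0, d₀ = 1), with convergents p_k = a_k·p_{k-1} + p_{k-2}, q_k = a_k·q_{k-1} + q_{k-2} (p₋₁ = 1, q₋₁ = 0):
  k = 0: a₀ = 6; p₀/q₀ = 6/1; p₀² − 42·q₀² = 36 − 42 = -6.
  k = 1: m = 6, d = 6, a = ⌊(6 + 6)/6⌋ = 2; p/q = (2·6 + 1)/(2·1 + 0) = 13/2; p² − 42·q² = 169 − 168 = 1.
  The first convergent with p² − 42·q² = 1 gives the fundamental solution (x₁, y₁) = (13, 2).
Step 2: Apply the recurrence (x_{n+1}, y_{n+1}) = (x₁x_n + 42y₁y_n, x₁y_n + y₁x_n) repeatedly.
  From (x_1, y_1) = (13, 2): x_2 = 13·13 + 42·2·2 = 337; y_2 = 13·2 + 2·13 = 52.
  From (x_2, y_2) = (337, 52): x_3 = 13·337 + 42·2·52 = 8749; y_3 = 13·52 + 2·337 = 1350.
Step 3: Verify x_3² - 42·y_3² = 76545001 - 76545000 = 1 (should be 1). ✓

(x_1, y_1) = (13, 2); (x_3, y_3) = (8749, 1350).


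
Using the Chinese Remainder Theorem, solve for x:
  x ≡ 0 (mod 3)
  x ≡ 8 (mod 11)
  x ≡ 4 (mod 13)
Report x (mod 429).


Moduli 3, 11, 13 are pairwise coprime; by CRT there is a unique solution modulo M = 3 · 11 · 13 = 429.
Solve pairwise, accumulating the modulus:
  Start with x ≡ 0 (mod 3).
  Combine with x ≡ 8 (mod 11): since gcd(3, 11) = 1, we get a unique residue mod 33.
    Write x = 0 + 3·t and substitute into x ≡ 8 (mod 11): 3·t ≡ 8 − 0 = 8 (mod 11).
    The inverse of 3 mod 11 is 4 (since 3·4 = 12 = 1·11 + 1), so t ≡ 4·8 = 32 ≡ 10 (mod 11).
    Then x = 0 + 3·10 = 30, valid modulo lcm(3, 11) = 33: x ≡ 30 (mod 33).
  Combine with x ≡ 4 (mod 13): since gcd(33, 13) = 1, we get a unique residue mod 429.
    Write x = 30 + 33·t and substitute into x ≡ 4 (mod 13): 33·t ≡ 4 − 30 = -26 (mod 13).
    Reduce coefficients mod 13: 7·t ≡ 0 (mod 13).
    The inverse of 7 mod 13 is 2 (since 7·2 = 14 = 1·13 + 1), so t ≡ 2·0 = 0 ≡ 0 (mod 13).
    Then x = 30 + 33·0 = 30, valid modulo lcm(33, 13) = 429: x ≡ 30 (mod 429).
Verify: 30 mod 3 = 0 ✓, 30 mod 11 = 8 ✓, 30 mod 13 = 4 ✓.

x ≡ 30 (mod 429).


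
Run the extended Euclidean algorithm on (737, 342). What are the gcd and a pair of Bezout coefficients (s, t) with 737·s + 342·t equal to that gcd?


Euclidean algorithm on (737, 342) — divide until remainder is 0:
  737 = 2 · 342 + 53
  342 = 6 · 53 + 24
  53 = 2 · 24 + 5
  24 = 4 · 5 + 4
  5 = 1 · 4 + 1
  4 = 4 · 1 + 0
gcd(737, 342) = 1.
Track Bezout coefficients alongside the remainders: start with r₀ = 737 = a·1 + b·0 (s = 1, t = 0) and r₁ = 342 = a·0 + b·1 (s = 0, t = 1); each new remainder r_{k+1} = r_{k-1} − q_k·r_k inherits s_{k+1} = s_{k-1} − q_k·s_k, t_{k+1} = t_{k-1} − q_k·t_k, so r_k = a·s_k + b·t_k at every step:
  q = 2: r = 53, s = 1 − 2·0 = 1, t = 0 − 2·1 = -2  (check: 737·1 + 342·(-2) = 53)
  q = 6: r = 24, s = 0 − 6·1 = -6, t = 1 − 6·(-2) = 13  (check: 737·(-6) + 342·13 = 24)
  q = 2: r = 5, s = 1 − 2·(-6) = 13, t = -2 − 2·13 = -28  (check: 737·13 + 342·(-28) = 5)
  q = 4: r = 4, s = -6 − 4·13 = -58, t = 13 − 4·(-28) = 125  (check: 737·(-58) + 342·125 = 4)
  q = 1: r = 1, s = 13 − 1·(-58) = 71, t = -28 − 1·125 = -153  (check: 737·71 + 342·(-153) = 1)
The row with r = 1 (the gcd) gives the Bezout coefficients s = 71, t = -153.
Result: 737 · (71) + 342 · (-153) = 1.

gcd(737, 342) = 1; s = 71, t = -153 (check: 737·71 + 342·(-153) = 1).


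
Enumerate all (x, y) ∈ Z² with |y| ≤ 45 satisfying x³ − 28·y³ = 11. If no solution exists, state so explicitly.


The equation is x³ - 28y³ = 11. For fixed y, x³ = 28·y³ + 11, so a solution requires the RHS to be a perfect cube.
Strategy: iterate y from -45 to 45, compute RHS = 28·y³ + 11, and check whether it is a (positive or negative) perfect cube.
Check small values of y:
  y = 0: RHS = 11 is not a perfect cube.
  y = 1: RHS = 39 is not a perfect cube.
  y = -1: RHS = -17 is not a perfect cube.
  y = 2: RHS = 235 is not a perfect cube.
  y = -2: RHS = -213 is not a perfect cube.
  y = 3: RHS = 767 is not a perfect cube.
  y = -3: RHS = -745 is not a perfect cube.
Continuing the search up to |y| = 45 finds no solutions either.
No (x, y) in the scanned range satisfies the equation.

No integer solutions with |y| ≤ 45.


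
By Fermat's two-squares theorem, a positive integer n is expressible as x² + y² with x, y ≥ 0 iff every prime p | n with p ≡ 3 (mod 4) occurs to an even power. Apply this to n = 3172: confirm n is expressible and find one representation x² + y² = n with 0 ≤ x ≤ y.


Step 1: Factor n = 3172 = 2^2 · 13 · 61.
Step 2: Check the mod-4 condition on each prime factor: 2 = 2 (special); 13 ≡ 1 (mod 4), exponent 1; 61 ≡ 1 (mod 4), exponent 1.
All primes ≡ 3 (mod 4) appear to even exponent (or don't appear), so by the two-squares theorem n IS expressible as a sum of two squares.
Step 3: Build a representation. Group n = k² · m with k = 2 and m = 13 · 61 = 793 (a product of primes ≡ 1 (mod 4)); a representation of m scales to one of n via (k·x)² + (k·y)² = k²(x² + y²). Each prime p ≡ 1 (mod 4) is itself a sum of two squares; find a² by testing p − a² for a perfect square:
  13: 13 − 1² = 12, 13 − 2² = 9 = 3² ⇒ 13 = 2² + 3².
  61: 61 − 1² = 60, 61 − 2² = 57, 61 − 3² = 52, 61 − 4² = 45, 61 − 5² = 36 = 6² ⇒ 61 = 5² + 6².
  Combine using the Brahmagupta–Fibonacci identity (a² + b²)(c² + d²) = (ac − bd)² + (ad + bc)² = (ac + bd)² + (ad − bc)²:
  13 · 61 = 793: from (2² + 3²)(5² + 6²), take (2·5 − 3·6, 2·6 + 3·5) = (10 − 18, 12 + 15) = (-8, 27); dropping signs (only squares matter) gives (8, 27); check 8² + 27² = 64 + 729 = 793 ✓.
  Scale by k = 2: (2·8, 2·27) = (16, 54).
Step 4: Order so x ≤ y and verify: 16² + 54² = 256 + 2916 = 3172 = n. ✓

n = 3172 = 16² + 54² (one valid representation with x ≤ y).


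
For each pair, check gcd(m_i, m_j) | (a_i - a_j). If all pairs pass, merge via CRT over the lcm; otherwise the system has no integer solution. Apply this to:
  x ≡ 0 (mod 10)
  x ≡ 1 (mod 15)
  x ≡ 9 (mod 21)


Moduli 10, 15, 21 are not pairwise coprime, so CRT works modulo lcm(m_i) when all pairwise compatibility conditions hold.
Pairwise compatibility: gcd(m_i, m_j) must divide a_i - a_j for every pair.
Merge one congruence at a time:
  Start: x ≡ 0 (mod 10).
  Combine with x ≡ 1 (mod 15): gcd(10, 15) = 5, and 1 - 0 = 1 is NOT divisible by 5.
    ⇒ system is inconsistent (no integer solution).

No solution (the system is inconsistent).


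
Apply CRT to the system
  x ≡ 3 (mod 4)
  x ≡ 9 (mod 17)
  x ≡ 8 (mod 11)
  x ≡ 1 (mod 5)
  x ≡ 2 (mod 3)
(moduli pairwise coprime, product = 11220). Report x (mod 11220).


Product of moduli M = 4 · 17 · 11 · 5 · 3 = 11220.
Merge one congruence at a time:
  Start: x ≡ 3 (mod 4).
  Combine with x ≡ 9 (mod 17); new modulus lcm = 68.
    Write x = 3 + 4·t and substitute into x ≡ 9 (mod 17): 4·t ≡ 9 − 3 = 6 (mod 17).
    The inverse of 4 mod 17 is 13 (since 4·13 = 52 = 3·17 + 1), so t ≡ 13·6 = 78 ≡ 10 (mod 17).
    Then x = 3 + 4·10 = 43, valid modulo lcm(4, 17) = 68: x ≡ 43 (mod 68).
  Combine with x ≡ 8 (mod 11); new modulus lcm = 748.
    Write x = 43 + 68·t and substitute into x ≡ 8 (mod 11): 68·t ≡ 8 − 43 = -35 (mod 11).
    Reduce coefficients mod 11: 2·t ≡ 9 (mod 11).
    The inverse of 2 mod 11 is 6 (since 2·6 = 12 = 1·11 + 1), so t ≡ 6·9 = 54 ≡ 10 (mod 11).
    Then x = 43 + 68·10 = 723, valid modulo lcm(68, 11) = 748: x ≡ 723 (mod 748).
  Combine with x ≡ 1 (mod 5); new modulus lcm = 3740.
    Write x = 723 + 748·t and substitute into x ≡ 1 (mod 5): 748·t ≡ 1 − 723 = -722 (mod 5).
    Reduce coefficients mod 5: 3·t ≡ 3 (mod 5).
    The inverse of 3 mod 5 is 2 (since 3·2 = 6 = 1·5 + 1), so t ≡ 2·3 = 6 ≡ 1 (mod 5).
    Then x = 723 + 748·1 = 1471, valid modulo lcm(748, 5) = 3740: x ≡ 1471 (mod 3740).
  Combine with x ≡ 2 (mod 3); new modulus lcm = 11220.
    Write x = 1471 + 3740·t and substitute into x ≡ 2 (mod 3): 3740·t ≡ 2 − 1471 = -1469 (mod 3).
    Reduce coefficients mod 3: 2·t ≡ 1 (mod 3).
    The inverse of 2 mod 3 is 2 (since 2·2 = 4 = 1·3 + 1), so t ≡ 2·1 = 2 ≡ 2 (mod 3).
    Then x = 1471 + 3740·2 = 8951, valid modulo lcm(3740, 3) = 11220: x ≡ 8951 (mod 11220).
Verify against each original: 8951 mod 4 = 3, 8951 mod 17 = 9, 8951 mod 11 = 8, 8951 mod 5 = 1, 8951 mod 3 = 2.

x ≡ 8951 (mod 11220).


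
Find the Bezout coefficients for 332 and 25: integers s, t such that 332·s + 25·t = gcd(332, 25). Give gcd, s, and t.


Euclidean algorithm on (332, 25) — divide until remainder is 0:
  332 = 13 · 25 + 7
  25 = 3 · 7 + 4
  7 = 1 · 4 + 3
  4 = 1 · 3 + 1
  3 = 3 · 1 + 0
gcd(332, 25) = 1.
Track Bezout coefficients alongside the remainders: start with r₀ = 332 = a·1 + b·0 (s = 1, t = 0) and r₁ = 25 = a·0 + b·1 (s = 0, t = 1); each new remainder r_{k+1} = r_{k-1} − q_k·r_k inherits s_{k+1} = s_{k-1} − q_k·s_k, t_{k+1} = t_{k-1} − q_k·t_k, so r_k = a·s_k + b·t_k at every step:
  q = 13: r = 7, s = 1 − 13·0 = 1, t = 0 − 13·1 = -13  (check: 332·1 + 25·(-13) = 7)
  q = 3: r = 4, s = 0 − 3·1 = -3, t = 1 − 3·(-13) = 40  (check: 332·(-3) + 25·40 = 4)
  q = 1: r = 3, s = 1 − 1·(-3) = 4, t = -13 − 1·40 = -53  (check: 332·4 + 25·(-53) = 3)
  q = 1: r = 1, s = -3 − 1·4 = -7, t = 40 − 1·(-53) = 93  (check: 332·(-7) + 25·93 = 1)
The row with r = 1 (the gcd) gives the Bezout coefficients s = -7, t = 93.
Result: 332 · (-7) + 25 · (93) = 1.

gcd(332, 25) = 1; s = -7, t = 93 (check: 332·(-7) + 25·93 = 1).


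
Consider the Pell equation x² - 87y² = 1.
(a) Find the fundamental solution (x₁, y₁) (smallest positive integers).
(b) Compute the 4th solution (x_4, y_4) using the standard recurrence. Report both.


Step 1: Find the fundamental solution (x₁, y₁) of x² - 87y² = 1.
  Expand √87 as a continued fraction. a₀ = ⌊√87⌋ = 9; iterate m_{k+1} = d_k·a_k − m_k, d_{k+1} = (87 − m_{k+1}²)/d_k, a_{k+1} = ⌊(a₀ + m_{k+1})/d_{k+1}⌋ (starting m₀ = 0, d₀ = 1), with convergents p_k = a_k·p_{k-1} + p_{k-2}, q_k = a_k·q_{k-1} + q_{k-2} (p₋₁ = 1, q₋₁ = 0):
  k = 0: a₀ = 9; p₀/q₀ = 9/1; p₀² − 87·q₀² = 81 − 87 = -6.
  k = 1: m = 9, d = 6, a = ⌊(9 + 9)/6⌋ = 3; p/q = (3·9 + 1)/(3·1 + 0) = 28/3; p² − 87·q² = 784 − 783 = 1.
  The first convergent with p² − 87·q² = 1 gives the fundamental solution (x₁, y₁) = (28, 3).
Step 2: Apply the recurrence (x_{n+1}, y_{n+1}) = (x₁x_n + 87y₁y_n, x₁y_n + y₁x_n) repeatedly.
  From (x_1, y_1) = (28, 3): x_2 = 28·28 + 87·3·3 = 1567; y_2 = 28·3 + 3·28 = 168.
  From (x_2, y_2) = (1567, 168): x_3 = 28·1567 + 87·3·168 = 87724; y_3 = 28·168 + 3·1567 = 9405.
  From (x_3, y_3) = (87724, 9405): x_4 = 28·87724 + 87·3·9405 = 4910977; y_4 = 28·9405 + 3·87724 = 526512.
Step 3: Verify x_4² - 87·y_4² = 24117695094529 - 24117695094528 = 1 (should be 1). ✓

(x_1, y_1) = (28, 3); (x_4, y_4) = (4910977, 526512).


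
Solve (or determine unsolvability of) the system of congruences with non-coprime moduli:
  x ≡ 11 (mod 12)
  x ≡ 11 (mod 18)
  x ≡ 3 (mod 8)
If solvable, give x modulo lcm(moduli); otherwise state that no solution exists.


Moduli 12, 18, 8 are not pairwise coprime, so CRT works modulo lcm(m_i) when all pairwise compatibility conditions hold.
Pairwise compatibility: gcd(m_i, m_j) must divide a_i - a_j for every pair.
Merge one congruence at a time:
  Start: x ≡ 11 (mod 12).
  Combine with x ≡ 11 (mod 18): gcd(12, 18) = 6; 11 - 11 = 0, which IS divisible by 6, so compatible.
    Write x = 11 + 12·t and substitute into x ≡ 11 (mod 18): 12·t ≡ 11 − 11 = 0 (mod 18).
    Divide the congruence (and modulus) by g = 6: 2·t ≡ 0 (mod 3).
    The inverse of 2 mod 3 is 2 (since 2·2 = 4 = 1·3 + 1), so t ≡ 2·0 = 0 ≡ 0 (mod 3).
    Then x = 11 + 12·0 = 11, valid modulo lcm(12, 18) = 36: x ≡ 11 (mod 36).
  Combine with x ≡ 3 (mod 8): gcd(36, 8) = 4; 3 - 11 = -8, which IS divisible by 4, so compatible.
    Write x = 11 + 36·t and substitute into x ≡ 3 (mod 8): 36·t ≡ 3 − 11 = -8 (mod 8).
    Divide the congruence (and modulus) by g = 4: 9·t ≡ -2 (mod 2).
    Reduce coefficients mod 2: 1·t ≡ 0 (mod 2).
    So t ≡ 0 (mod 2).
    Then x = 11 + 36·0 = 11, valid modulo lcm(36, 8) = 72: x ≡ 11 (mod 72).
Verify: 11 mod 12 = 11, 11 mod 18 = 11, 11 mod 8 = 3.

x ≡ 11 (mod 72).


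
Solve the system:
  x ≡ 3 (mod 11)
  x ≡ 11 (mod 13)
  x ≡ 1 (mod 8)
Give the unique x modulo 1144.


Moduli 11, 13, 8 are pairwise coprime; by CRT there is a unique solution modulo M = 11 · 13 · 8 = 1144.
Solve pairwise, accumulating the modulus:
  Start with x ≡ 3 (mod 11).
  Combine with x ≡ 11 (mod 13): since gcd(11, 13) = 1, we get a unique residue mod 143.
    Write x = 3 + 11·t and substitute into x ≡ 11 (mod 13): 11·t ≡ 11 − 3 = 8 (mod 13).
    The inverse of 11 mod 13 is 6 (since 11·6 = 66 = 5·13 + 1), so t ≡ 6·8 = 48 ≡ 9 (mod 13).
    Then x = 3 + 11·9 = 102, valid modulo lcm(11, 13) = 143: x ≡ 102 (mod 143).
  Combine with x ≡ 1 (mod 8): since gcd(143, 8) = 1, we get a unique residue mod 1144.
    Write x = 102 + 143·t and substitute into x ≡ 1 (mod 8): 143·t ≡ 1 − 102 = -101 (mod 8).
    Reduce coefficients mod 8: 7·t ≡ 3 (mod 8).
    The inverse of 7 mod 8 is 7 (since 7·7 = 49 = 6·8 + 1), so t ≡ 7·3 = 21 ≡ 5 (mod 8).
    Then x = 102 + 143·5 = 817, valid modulo lcm(143, 8) = 1144: x ≡ 817 (mod 1144).
Verify: 817 mod 11 = 3 ✓, 817 mod 13 = 11 ✓, 817 mod 8 = 1 ✓.

x ≡ 817 (mod 1144).


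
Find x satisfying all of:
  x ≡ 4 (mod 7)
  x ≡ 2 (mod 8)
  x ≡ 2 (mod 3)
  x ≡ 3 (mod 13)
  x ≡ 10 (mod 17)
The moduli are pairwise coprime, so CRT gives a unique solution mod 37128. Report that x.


Product of moduli M = 7 · 8 · 3 · 13 · 17 = 37128.
Merge one congruence at a time:
  Start: x ≡ 4 (mod 7).
  Combine with x ≡ 2 (mod 8); new modulus lcm = 56.
    Write x = 4 + 7·t and substitute into x ≡ 2 (mod 8): 7·t ≡ 2 − 4 = -2 (mod 8).
    Reduce coefficients mod 8: 7·t ≡ 6 (mod 8).
    The inverse of 7 mod 8 is 7 (since 7·7 = 49 = 6·8 + 1), so t ≡ 7·6 = 42 ≡ 2 (mod 8).
    Then x = 4 + 7·2 = 18, valid modulo lcm(7, 8) = 56: x ≡ 18 (mod 56).
  Combine with x ≡ 2 (mod 3); new modulus lcm = 168.
    Write x = 18 + 56·t and substitute into x ≡ 2 (mod 3): 56·t ≡ 2 − 18 = -16 (mod 3).
    Reduce coefficients mod 3: 2·t ≡ 2 (mod 3).
    The inverse of 2 mod 3 is 2 (since 2·2 = 4 = 1·3 + 1), so t ≡ 2·2 = 4 ≡ 1 (mod 3).
    Then x = 18 + 56·1 = 74, valid modulo lcm(56, 3) = 168: x ≡ 74 (mod 168).
  Combine with x ≡ 3 (mod 13); new modulus lcm = 2184.
    Write x = 74 + 168·t and substitute into x ≡ 3 (mod 13): 168·t ≡ 3 − 74 = -71 (mod 13).
    Reduce coefficients mod 13: 12·t ≡ 7 (mod 13).
    The inverse of 12 mod 13 is 12 (since 12·12 = 144 = 11·13 + 1), so t ≡ 12·7 = 84 ≡ 6 (mod 13).
    Then x = 74 + 168·6 = 1082, valid modulo lcm(168, 13) = 2184: x ≡ 1082 (mod 2184).
  Combine with x ≡ 10 (mod 17); new modulus lcm = 37128.
    Write x = 1082 + 2184·t and substitute into x ≡ 10 (mod 17): 2184·t ≡ 10 − 1082 = -1072 (mod 17).
    Reduce coefficients mod 17: 8·t ≡ 16 (mod 17).
    The inverse of 8 mod 17 is 15 (since 8·15 = 120 = 7·17 + 1), so t ≡ 15·16 = 240 ≡ 2 (mod 17).
    Then x = 1082 + 2184·2 = 5450, valid modulo lcm(2184, 17) = 37128: x ≡ 5450 (mod 37128).
Verify against each original: 5450 mod 7 = 4, 5450 mod 8 = 2, 5450 mod 3 = 2, 5450 mod 13 = 3, 5450 mod 17 = 10.

x ≡ 5450 (mod 37128).


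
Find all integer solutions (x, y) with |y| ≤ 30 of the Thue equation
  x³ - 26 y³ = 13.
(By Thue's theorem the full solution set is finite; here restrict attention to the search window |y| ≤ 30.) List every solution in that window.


The equation is x³ - 26y³ = 13. For fixed y, x³ = 26·y³ + 13, so a solution requires the RHS to be a perfect cube.
Strategy: iterate y from -30 to 30, compute RHS = 26·y³ + 13, and check whether it is a (positive or negative) perfect cube.
Check small values of y:
  y = 0: RHS = 13 is not a perfect cube.
  y = 1: RHS = 39 is not a perfect cube.
  y = -1: RHS = -13 is not a perfect cube.
  y = 2: RHS = 221 is not a perfect cube.
  y = -2: RHS = -195 is not a perfect cube.
  y = 3: RHS = 715 is not a perfect cube.
  y = -3: RHS = -689 is not a perfect cube.
Continuing the search up to |y| = 30 finds no solutions either.
No (x, y) in the scanned range satisfies the equation.

No integer solutions with |y| ≤ 30.


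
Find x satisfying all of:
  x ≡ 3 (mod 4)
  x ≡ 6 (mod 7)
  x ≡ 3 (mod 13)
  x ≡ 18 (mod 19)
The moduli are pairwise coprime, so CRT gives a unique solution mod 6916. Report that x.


Product of moduli M = 4 · 7 · 13 · 19 = 6916.
Merge one congruence at a time:
  Start: x ≡ 3 (mod 4).
  Combine with x ≡ 6 (mod 7); new modulus lcm = 28.
    Write x = 3 + 4·t and substitute into x ≡ 6 (mod 7): 4·t ≡ 6 − 3 = 3 (mod 7).
    The inverse of 4 mod 7 is 2 (since 4·2 = 8 = 1·7 + 1), so t ≡ 2·3 = 6 ≡ 6 (mod 7).
    Then x = 3 + 4·6 = 27, valid modulo lcm(4, 7) = 28: x ≡ 27 (mod 28).
  Combine with x ≡ 3 (mod 13); new modulus lcm = 364.
    Write x = 27 + 28·t and substitute into x ≡ 3 (mod 13): 28·t ≡ 3 − 27 = -24 (mod 13).
    Reduce coefficients mod 13: 2·t ≡ 2 (mod 13).
    The inverse of 2 mod 13 is 7 (since 2·7 = 14 = 1·13 + 1), so t ≡ 7·2 = 14 ≡ 1 (mod 13).
    Then x = 27 + 28·1 = 55, valid modulo lcm(28, 13) = 364: x ≡ 55 (mod 364).
  Combine with x ≡ 18 (mod 19); new modulus lcm = 6916.
    Write x = 55 + 364·t and substitute into x ≡ 18 (mod 19): 364·t ≡ 18 − 55 = -37 (mod 19).
    Reduce coefficients mod 19: 3·t ≡ 1 (mod 19).
    The inverse of 3 mod 19 is 13 (since 3·13 = 39 = 2·19 + 1), so t ≡ 13·1 = 13 ≡ 13 (mod 19).
    Then x = 55 + 364·13 = 4787, valid modulo lcm(364, 19) = 6916: x ≡ 4787 (mod 6916).
Verify against each original: 4787 mod 4 = 3, 4787 mod 7 = 6, 4787 mod 13 = 3, 4787 mod 19 = 18.

x ≡ 4787 (mod 6916).


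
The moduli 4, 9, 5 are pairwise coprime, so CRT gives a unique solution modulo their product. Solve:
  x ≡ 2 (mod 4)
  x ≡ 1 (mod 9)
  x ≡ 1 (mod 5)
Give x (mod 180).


Moduli 4, 9, 5 are pairwise coprime; by CRT there is a unique solution modulo M = 4 · 9 · 5 = 180.
Solve pairwise, accumulating the modulus:
  Start with x ≡ 2 (mod 4).
  Combine with x ≡ 1 (mod 9): since gcd(4, 9) = 1, we get a unique residue mod 36.
    Write x = 2 + 4·t and substitute into x ≡ 1 (mod 9): 4·t ≡ 1 − 2 = -1 (mod 9).
    Reduce coefficients mod 9: 4·t ≡ 8 (mod 9).
    The inverse of 4 mod 9 is 7 (since 4·7 = 28 = 3·9 + 1), so t ≡ 7·8 = 56 ≡ 2 (mod 9).
    Then x = 2 + 4·2 = 10, valid modulo lcm(4, 9) = 36: x ≡ 10 (mod 36).
  Combine with x ≡ 1 (mod 5): since gcd(36, 5) = 1, we get a unique residue mod 180.
    Write x = 10 + 36·t and substitute into x ≡ 1 (mod 5): 36·t ≡ 1 − 10 = -9 (mod 5).
    Reduce coefficients mod 5: 1·t ≡ 1 (mod 5).
    So t ≡ 1 (mod 5).
    Then x = 10 + 36·1 = 46, valid modulo lcm(36, 5) = 180: x ≡ 46 (mod 180).
Verify: 46 mod 4 = 2 ✓, 46 mod 9 = 1 ✓, 46 mod 5 = 1 ✓.

x ≡ 46 (mod 180).


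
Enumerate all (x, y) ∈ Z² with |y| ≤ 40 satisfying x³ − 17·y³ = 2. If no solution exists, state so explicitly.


The equation is x³ - 17y³ = 2. For fixed y, x³ = 17·y³ + 2, so a solution requires the RHS to be a perfect cube.
Strategy: iterate y from -40 to 40, compute RHS = 17·y³ + 2, and check whether it is a (positive or negative) perfect cube.
Check small values of y:
  y = 0: RHS = 2 is not a perfect cube.
  y = 1: RHS = 19 is not a perfect cube.
  y = -1: RHS = -15 is not a perfect cube.
  y = 2: RHS = 138 is not a perfect cube.
  y = -2: RHS = -134 is not a perfect cube.
  y = 3: RHS = 461 is not a perfect cube.
  y = -3: RHS = -457 is not a perfect cube.
Continuing the search up to |y| = 40 finds no solutions either.
No (x, y) in the scanned range satisfies the equation.

No integer solutions with |y| ≤ 40.


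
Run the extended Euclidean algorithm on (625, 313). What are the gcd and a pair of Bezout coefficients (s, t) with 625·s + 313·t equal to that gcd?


Euclidean algorithm on (625, 313) — divide until remainder is 0:
  625 = 1 · 313 + 312
  313 = 1 · 312 + 1
  312 = 312 · 1 + 0
gcd(625, 313) = 1.
Track Bezout coefficients alongside the remainders: start with r₀ = 625 = a·1 + b·0 (s = 1, t = 0) and r₁ = 313 = a·0 + b·1 (s = 0, t = 1); each new remainder r_{k+1} = r_{k-1} − q_k·r_k inherits s_{k+1} = s_{k-1} − q_k·s_k, t_{k+1} = t_{k-1} − q_k·t_k, so r_k = a·s_k + b·t_k at every step:
  q = 1: r = 312, s = 1 − 1·0 = 1, t = 0 − 1·1 = -1  (check: 625·1 + 313·(-1) = 312)
  q = 1: r = 1, s = 0 − 1·1 = -1, t = 1 − 1·(-1) = 2  (check: 625·(-1) + 313·2 = 1)
The row with r = 1 (the gcd) gives the Bezout coefficients s = -1, t = 2.
Result: 625 · (-1) + 313 · (2) = 1.

gcd(625, 313) = 1; s = -1, t = 2 (check: 625·(-1) + 313·2 = 1).


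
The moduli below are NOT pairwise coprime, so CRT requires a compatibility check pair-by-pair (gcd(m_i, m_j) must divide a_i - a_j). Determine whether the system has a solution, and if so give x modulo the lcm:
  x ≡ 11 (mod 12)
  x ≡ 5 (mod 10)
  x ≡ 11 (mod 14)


Moduli 12, 10, 14 are not pairwise coprime, so CRT works modulo lcm(m_i) when all pairwise compatibility conditions hold.
Pairwise compatibility: gcd(m_i, m_j) must divide a_i - a_j for every pair.
Merge one congruence at a time:
  Start: x ≡ 11 (mod 12).
  Combine with x ≡ 5 (mod 10): gcd(12, 10) = 2; 5 - 11 = -6, which IS divisible by 2, so compatible.
    Write x = 11 + 12·t and substitute into x ≡ 5 (mod 10): 12·t ≡ 5 − 11 = -6 (mod 10).
    Divide the congruence (and modulus) by g = 2: 6·t ≡ -3 (mod 5).
    Reduce coefficients mod 5: 1·t ≡ 2 (mod 5).
    So t ≡ 2 (mod 5).
    Then x = 11 + 12·2 = 35, valid modulo lcm(12, 10) = 60: x ≡ 35 (mod 60).
  Combine with x ≡ 11 (mod 14): gcd(60, 14) = 2; 11 - 35 = -24, which IS divisible by 2, so compatible.
    Write x = 35 + 60·t and substitute into x ≡ 11 (mod 14): 60·t ≡ 11 − 35 = -24 (mod 14).
    Divide the congruence (and modulus) by g = 2: 30·t ≡ -12 (mod 7).
    Reduce coefficients mod 7: 2·t ≡ 2 (mod 7).
    The inverse of 2 mod 7 is 4 (since 2·4 = 8 = 1·7 + 1), so t ≡ 4·2 = 8 ≡ 1 (mod 7).
    Then x = 35 + 60·1 = 95, valid modulo lcm(60, 14) = 420: x ≡ 95 (mod 420).
Verify: 95 mod 12 = 11, 95 mod 10 = 5, 95 mod 14 = 11.

x ≡ 95 (mod 420).


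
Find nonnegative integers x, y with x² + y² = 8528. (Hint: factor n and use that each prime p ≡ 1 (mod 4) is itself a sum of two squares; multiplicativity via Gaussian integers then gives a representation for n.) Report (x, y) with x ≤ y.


Step 1: Factor n = 8528 = 2^4 · 13 · 41.
Step 2: Check the mod-4 condition on each prime factor: 2 = 2 (special); 13 ≡ 1 (mod 4), exponent 1; 41 ≡ 1 (mod 4), exponent 1.
All primes ≡ 3 (mod 4) appear to even exponent (or don't appear), so by the two-squares theorem n IS expressible as a sum of two squares.
Step 3: Build a representation. Group n = k² · m with k = 4 and m = 13 · 41 = 533 (a product of primes ≡ 1 (mod 4)); a representation of m scales to one of n via (k·x)² + (k·y)² = k²(x² + y²). Each prime p ≡ 1 (mod 4) is itself a sum of two squares; find a² by testing p − a² for a perfect square:
  13: 13 − 1² = 12, 13 − 2² = 9 = 3² ⇒ 13 = 2² + 3².
  41: 41 − 1² = 40, 41 − 2² = 37, 41 − 3² = 32, 41 − 4² = 25 = 5² ⇒ 41 = 4² + 5².
  Combine using the Brahmagupta–Fibonacci identity (a² + b²)(c² + d²) = (ac − bd)² + (ad + bc)² = (ac + bd)² + (ad − bc)²:
  13 · 41 = 533: from (2² + 3²)(4² + 5²), take (2·4 − 3·5, 2·5 + 3·4) = (8 − 15, 10 + 12) = (-7, 22); dropping signs (only squares matter) gives (7, 22); check 7² + 22² = 49 + 484 = 533 ✓.
  Scale by k = 4: (4·7, 4·22) = (28, 88).
Step 4: Order so x ≤ y and verify: 28² + 88² = 784 + 7744 = 8528 = n. ✓

n = 8528 = 28² + 88² (one valid representation with x ≤ y).


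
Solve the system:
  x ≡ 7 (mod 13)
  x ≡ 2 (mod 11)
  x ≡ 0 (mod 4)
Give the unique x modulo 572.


Moduli 13, 11, 4 are pairwise coprime; by CRT there is a unique solution modulo M = 13 · 11 · 4 = 572.
Solve pairwise, accumulating the modulus:
  Start with x ≡ 7 (mod 13).
  Combine with x ≡ 2 (mod 11): since gcd(13, 11) = 1, we get a unique residue mod 143.
    Write x = 7 + 13·t and substitute into x ≡ 2 (mod 11): 13·t ≡ 2 − 7 = -5 (mod 11).
    Reduce coefficients mod 11: 2·t ≡ 6 (mod 11).
    The inverse of 2 mod 11 is 6 (since 2·6 = 12 = 1·11 + 1), so t ≡ 6·6 = 36 ≡ 3 (mod 11).
    Then x = 7 + 13·3 = 46, valid modulo lcm(13, 11) = 143: x ≡ 46 (mod 143).
  Combine with x ≡ 0 (mod 4): since gcd(143, 4) = 1, we get a unique residue mod 572.
    Write x = 46 + 143·t and substitute into x ≡ 0 (mod 4): 143·t ≡ 0 − 46 = -46 (mod 4).
    Reduce coefficients mod 4: 3·t ≡ 2 (mod 4).
    The inverse of 3 mod 4 is 3 (since 3·3 = 9 = 2·4 + 1), so t ≡ 3·2 = 6 ≡ 2 (mod 4).
    Then x = 46 + 143·2 = 332, valid modulo lcm(143, 4) = 572: x ≡ 332 (mod 572).
Verify: 332 mod 13 = 7 ✓, 332 mod 11 = 2 ✓, 332 mod 4 = 0 ✓.

x ≡ 332 (mod 572).
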